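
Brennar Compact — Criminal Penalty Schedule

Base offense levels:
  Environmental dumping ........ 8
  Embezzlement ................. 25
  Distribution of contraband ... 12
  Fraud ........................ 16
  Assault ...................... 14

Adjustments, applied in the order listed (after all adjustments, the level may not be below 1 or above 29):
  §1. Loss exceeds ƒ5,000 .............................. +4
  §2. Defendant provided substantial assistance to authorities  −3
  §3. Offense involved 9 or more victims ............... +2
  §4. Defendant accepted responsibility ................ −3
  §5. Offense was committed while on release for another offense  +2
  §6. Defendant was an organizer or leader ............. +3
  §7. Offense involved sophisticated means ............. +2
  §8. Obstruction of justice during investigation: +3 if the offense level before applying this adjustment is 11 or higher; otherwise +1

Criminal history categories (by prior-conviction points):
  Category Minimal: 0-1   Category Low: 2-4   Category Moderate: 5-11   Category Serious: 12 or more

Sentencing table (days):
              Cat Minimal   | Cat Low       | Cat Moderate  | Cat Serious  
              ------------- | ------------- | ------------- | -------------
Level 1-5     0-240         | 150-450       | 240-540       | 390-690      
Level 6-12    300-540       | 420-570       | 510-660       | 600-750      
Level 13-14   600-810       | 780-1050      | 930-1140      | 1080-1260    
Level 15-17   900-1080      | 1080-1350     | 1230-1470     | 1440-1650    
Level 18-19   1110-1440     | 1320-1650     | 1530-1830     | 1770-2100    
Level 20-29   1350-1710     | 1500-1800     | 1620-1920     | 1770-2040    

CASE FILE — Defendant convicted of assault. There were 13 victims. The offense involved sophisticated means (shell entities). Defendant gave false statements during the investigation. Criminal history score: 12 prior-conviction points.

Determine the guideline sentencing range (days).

Base offense level for assault: 14.
§1 does not apply.
§3 applies: 14 + 2 = 16.
§4 does not apply.
§6 does not apply.
§7 applies: 16 + 2 = 18.
§8 applies (level before this adjustment is 18 ≥ 11, so +3): 18 + 3 = 21.
Final offense level: 21.
Criminal history: 12 prior points → Category Serious (12+).
Level 21 falls in the 20-29 band.
Grid: Level 20-29 × Category Serious = 1770-2040 days.

1770-2040 days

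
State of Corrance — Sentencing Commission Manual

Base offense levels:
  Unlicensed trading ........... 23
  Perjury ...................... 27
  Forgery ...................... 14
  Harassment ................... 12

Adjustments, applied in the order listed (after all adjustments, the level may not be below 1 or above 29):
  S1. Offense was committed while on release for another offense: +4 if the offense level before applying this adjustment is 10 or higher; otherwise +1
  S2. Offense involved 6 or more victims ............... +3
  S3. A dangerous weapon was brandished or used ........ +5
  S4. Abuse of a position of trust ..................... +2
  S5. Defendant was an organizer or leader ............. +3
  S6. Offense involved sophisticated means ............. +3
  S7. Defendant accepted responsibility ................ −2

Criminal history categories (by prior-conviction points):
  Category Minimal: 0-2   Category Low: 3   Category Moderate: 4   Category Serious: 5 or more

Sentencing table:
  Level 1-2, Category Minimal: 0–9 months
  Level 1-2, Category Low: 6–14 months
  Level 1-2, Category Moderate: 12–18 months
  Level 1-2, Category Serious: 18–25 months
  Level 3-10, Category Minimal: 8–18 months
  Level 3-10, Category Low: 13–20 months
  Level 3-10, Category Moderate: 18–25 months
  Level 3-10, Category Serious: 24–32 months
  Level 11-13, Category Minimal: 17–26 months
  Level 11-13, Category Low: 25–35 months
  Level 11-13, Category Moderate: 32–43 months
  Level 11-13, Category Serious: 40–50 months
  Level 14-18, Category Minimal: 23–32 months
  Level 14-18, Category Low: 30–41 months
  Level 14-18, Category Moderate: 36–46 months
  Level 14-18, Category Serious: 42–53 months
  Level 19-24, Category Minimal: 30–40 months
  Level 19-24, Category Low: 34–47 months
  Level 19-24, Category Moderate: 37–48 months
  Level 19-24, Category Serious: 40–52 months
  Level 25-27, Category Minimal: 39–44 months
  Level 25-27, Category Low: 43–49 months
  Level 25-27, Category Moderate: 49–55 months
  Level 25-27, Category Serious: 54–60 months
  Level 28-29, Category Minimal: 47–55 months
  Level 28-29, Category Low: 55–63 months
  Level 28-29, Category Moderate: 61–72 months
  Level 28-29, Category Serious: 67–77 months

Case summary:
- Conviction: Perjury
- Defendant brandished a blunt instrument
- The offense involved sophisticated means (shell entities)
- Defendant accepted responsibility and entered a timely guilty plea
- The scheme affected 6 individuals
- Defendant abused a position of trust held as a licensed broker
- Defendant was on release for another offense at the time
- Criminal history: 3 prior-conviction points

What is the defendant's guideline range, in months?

Base offense level for perjury: 27.
S1 applies (level before this adjustment is 27 ≥ 10, so +4): 27 + 4 = 31.
S2 applies: 31 + 3 = 34.
S3 applies: 34 + 5 = 39.
S4 applies: 39 + 2 = 41.
S6 applies: 41 + 3 = 44.
S7 applies: 44 − 2 = 42.
Level 42 exceeds the maximum of 29; capped at 29.
Final offense level: 29.
Criminal history: 3 prior points → Category Low (3).
Level 29 falls in the 28-29 band.
Grid: Level 28-29 × Category Low = 55-63 months.

55-63 months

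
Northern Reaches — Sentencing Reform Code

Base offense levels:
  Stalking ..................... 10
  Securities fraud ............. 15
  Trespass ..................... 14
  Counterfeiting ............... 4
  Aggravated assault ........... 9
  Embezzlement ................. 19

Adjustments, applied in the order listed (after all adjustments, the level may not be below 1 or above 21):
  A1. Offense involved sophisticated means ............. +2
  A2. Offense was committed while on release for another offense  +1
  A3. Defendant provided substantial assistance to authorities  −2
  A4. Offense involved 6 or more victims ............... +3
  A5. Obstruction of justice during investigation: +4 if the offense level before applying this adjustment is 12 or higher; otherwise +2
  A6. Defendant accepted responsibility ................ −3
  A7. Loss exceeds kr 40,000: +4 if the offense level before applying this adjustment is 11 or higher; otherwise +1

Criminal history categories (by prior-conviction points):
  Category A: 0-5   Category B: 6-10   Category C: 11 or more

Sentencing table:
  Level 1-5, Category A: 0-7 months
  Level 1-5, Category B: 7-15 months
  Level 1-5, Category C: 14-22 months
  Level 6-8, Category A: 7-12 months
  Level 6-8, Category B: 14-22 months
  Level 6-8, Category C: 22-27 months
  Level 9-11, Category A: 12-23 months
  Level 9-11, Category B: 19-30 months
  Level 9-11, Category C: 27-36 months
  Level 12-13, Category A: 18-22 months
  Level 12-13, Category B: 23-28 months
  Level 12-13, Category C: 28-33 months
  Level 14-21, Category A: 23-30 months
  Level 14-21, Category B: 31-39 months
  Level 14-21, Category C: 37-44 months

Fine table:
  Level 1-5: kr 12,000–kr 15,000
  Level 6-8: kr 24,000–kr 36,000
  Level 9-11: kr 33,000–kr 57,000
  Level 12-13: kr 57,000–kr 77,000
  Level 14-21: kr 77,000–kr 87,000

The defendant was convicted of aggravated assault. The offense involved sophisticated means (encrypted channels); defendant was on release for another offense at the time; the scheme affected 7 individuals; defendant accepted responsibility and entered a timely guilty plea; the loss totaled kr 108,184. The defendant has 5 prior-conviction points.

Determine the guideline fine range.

Base offense level for aggravated assault: 9.
A1 applies: 9 + 2 = 11.
A2 applies: 11 + 1 = 12.
A4 applies: 12 + 3 = 15.
A5 does not apply.
A6 applies: 15 − 3 = 12.
A7 applies (level before this adjustment is 12 ≥ 11, so +4): 12 + 4 = 16.
Final offense level: 16.
Level 16 falls in the 14-21 band.
Fine table: Level 14-21 → kr 77,000–kr 87,000.

kr 77,000–kr 87,000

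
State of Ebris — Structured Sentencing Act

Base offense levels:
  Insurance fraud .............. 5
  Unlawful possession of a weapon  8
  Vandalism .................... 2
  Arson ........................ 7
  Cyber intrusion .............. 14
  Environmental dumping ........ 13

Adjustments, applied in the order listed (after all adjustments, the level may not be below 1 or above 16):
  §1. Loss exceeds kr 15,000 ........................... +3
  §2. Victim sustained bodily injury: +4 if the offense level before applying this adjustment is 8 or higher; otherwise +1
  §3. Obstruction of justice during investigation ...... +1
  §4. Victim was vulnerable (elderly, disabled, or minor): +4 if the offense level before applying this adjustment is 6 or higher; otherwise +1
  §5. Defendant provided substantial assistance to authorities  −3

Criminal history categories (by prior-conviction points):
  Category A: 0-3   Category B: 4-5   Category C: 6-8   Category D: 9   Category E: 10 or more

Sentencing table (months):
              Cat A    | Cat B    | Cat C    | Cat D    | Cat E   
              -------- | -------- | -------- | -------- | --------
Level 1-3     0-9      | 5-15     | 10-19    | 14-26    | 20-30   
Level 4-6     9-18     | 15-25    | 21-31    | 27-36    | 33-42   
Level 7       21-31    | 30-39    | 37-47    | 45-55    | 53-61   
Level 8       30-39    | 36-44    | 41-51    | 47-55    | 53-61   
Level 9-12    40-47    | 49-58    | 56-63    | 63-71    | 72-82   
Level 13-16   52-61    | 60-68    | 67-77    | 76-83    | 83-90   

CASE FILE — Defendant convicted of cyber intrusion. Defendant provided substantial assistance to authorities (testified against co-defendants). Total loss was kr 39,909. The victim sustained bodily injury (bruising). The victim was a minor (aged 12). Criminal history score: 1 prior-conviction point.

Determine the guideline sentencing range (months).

52-61 months

Base offense level for cyber intrusion: 14.
§1 applies: 14 + 3 = 17.
§2 applies (level before this adjustment is 17 ≥ 8, so +4): 17 + 4 = 21.
§3 does not apply.
§4 applies (level before this adjustment is 21 ≥ 6, so +4): 21 + 4 = 25.
§5 applies: 25 − 3 = 22.
Level 22 exceeds the maximum of 16; capped at 16.
Final offense level: 16.
Criminal history: 1 prior point → Category A (0-3).
Level 16 falls in the 13-16 band.
Grid: Level 13-16 × Category A = 52-61 months.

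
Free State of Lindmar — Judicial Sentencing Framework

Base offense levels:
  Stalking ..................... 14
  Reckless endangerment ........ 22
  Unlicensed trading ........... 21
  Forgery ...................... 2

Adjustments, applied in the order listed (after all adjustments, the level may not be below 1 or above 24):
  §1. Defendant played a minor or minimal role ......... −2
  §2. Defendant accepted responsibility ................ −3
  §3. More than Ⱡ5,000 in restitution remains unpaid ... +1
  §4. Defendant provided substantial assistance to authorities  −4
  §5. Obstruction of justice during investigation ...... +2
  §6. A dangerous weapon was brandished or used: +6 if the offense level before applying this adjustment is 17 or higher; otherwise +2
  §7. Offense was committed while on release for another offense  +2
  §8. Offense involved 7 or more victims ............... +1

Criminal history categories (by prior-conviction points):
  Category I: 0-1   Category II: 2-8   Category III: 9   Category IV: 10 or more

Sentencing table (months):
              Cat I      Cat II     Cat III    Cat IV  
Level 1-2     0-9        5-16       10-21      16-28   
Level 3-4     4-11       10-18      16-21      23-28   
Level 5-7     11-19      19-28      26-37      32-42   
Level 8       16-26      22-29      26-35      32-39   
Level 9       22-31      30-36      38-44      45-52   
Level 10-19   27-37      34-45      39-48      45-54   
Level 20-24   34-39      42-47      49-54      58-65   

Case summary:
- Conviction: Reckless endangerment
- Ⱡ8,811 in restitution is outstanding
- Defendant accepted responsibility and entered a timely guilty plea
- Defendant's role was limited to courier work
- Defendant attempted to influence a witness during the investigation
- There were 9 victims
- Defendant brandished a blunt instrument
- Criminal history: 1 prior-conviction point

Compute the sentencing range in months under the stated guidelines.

34-39 months

Base offense level for reckless endangerment: 22.
§1 applies: 22 − 2 = 20.
§2 applies: 20 − 3 = 17.
§3 applies: 17 + 1 = 18.
§4 does not apply.
§5 applies: 18 + 2 = 20.
§6 applies (level before this adjustment is 20 ≥ 17, so +6): 20 + 6 = 26.
§7 does not apply.
§8 applies: 26 + 1 = 27.
Level 27 exceeds the maximum of 24; capped at 24.
Final offense level: 24.
Criminal history: 1 prior point → Category I (0-1).
Level 24 falls in the 20-24 band.
Grid: Level 20-24 × Category I = 34-39 months.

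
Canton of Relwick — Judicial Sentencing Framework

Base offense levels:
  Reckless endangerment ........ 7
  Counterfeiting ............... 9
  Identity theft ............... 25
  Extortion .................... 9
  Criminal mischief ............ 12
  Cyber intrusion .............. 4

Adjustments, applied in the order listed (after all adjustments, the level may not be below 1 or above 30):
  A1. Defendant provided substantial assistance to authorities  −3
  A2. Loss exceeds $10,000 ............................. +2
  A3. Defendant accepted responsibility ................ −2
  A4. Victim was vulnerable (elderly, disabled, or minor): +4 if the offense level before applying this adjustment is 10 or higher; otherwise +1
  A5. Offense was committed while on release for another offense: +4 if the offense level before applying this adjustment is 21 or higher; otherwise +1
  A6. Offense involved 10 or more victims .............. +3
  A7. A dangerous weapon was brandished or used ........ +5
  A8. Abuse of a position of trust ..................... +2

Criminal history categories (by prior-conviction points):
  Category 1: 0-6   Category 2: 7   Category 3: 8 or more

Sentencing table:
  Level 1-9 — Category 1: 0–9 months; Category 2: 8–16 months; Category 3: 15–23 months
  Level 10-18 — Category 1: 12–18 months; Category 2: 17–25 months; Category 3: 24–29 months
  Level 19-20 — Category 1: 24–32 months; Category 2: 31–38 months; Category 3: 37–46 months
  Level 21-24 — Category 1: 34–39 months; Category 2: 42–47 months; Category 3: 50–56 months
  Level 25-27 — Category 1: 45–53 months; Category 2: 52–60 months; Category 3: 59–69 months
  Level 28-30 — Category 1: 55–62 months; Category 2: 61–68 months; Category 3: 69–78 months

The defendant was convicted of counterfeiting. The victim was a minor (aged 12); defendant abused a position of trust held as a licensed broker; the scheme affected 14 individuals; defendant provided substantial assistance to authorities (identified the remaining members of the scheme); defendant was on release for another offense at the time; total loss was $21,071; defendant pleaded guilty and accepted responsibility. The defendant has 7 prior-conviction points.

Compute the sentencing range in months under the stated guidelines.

17-25 months

Base offense level for counterfeiting: 9.
A1 applies: 9 − 3 = 6.
A2 applies: 6 + 2 = 8.
A3 applies: 8 − 2 = 6.
A4 applies (level before this adjustment is 6 < 10, so +1): 6 + 1 = 7.
A5 applies (level before this adjustment is 7 < 21, so +1): 7 + 1 = 8.
A6 applies: 8 + 3 = 11.
A8 applies: 11 + 2 = 13.
Final offense level: 13.
Criminal history: 7 prior points → Category 2 (7).
Level 13 falls in the 10-18 band.
Grid: Level 10-18 × Category 2 = 17-25 months.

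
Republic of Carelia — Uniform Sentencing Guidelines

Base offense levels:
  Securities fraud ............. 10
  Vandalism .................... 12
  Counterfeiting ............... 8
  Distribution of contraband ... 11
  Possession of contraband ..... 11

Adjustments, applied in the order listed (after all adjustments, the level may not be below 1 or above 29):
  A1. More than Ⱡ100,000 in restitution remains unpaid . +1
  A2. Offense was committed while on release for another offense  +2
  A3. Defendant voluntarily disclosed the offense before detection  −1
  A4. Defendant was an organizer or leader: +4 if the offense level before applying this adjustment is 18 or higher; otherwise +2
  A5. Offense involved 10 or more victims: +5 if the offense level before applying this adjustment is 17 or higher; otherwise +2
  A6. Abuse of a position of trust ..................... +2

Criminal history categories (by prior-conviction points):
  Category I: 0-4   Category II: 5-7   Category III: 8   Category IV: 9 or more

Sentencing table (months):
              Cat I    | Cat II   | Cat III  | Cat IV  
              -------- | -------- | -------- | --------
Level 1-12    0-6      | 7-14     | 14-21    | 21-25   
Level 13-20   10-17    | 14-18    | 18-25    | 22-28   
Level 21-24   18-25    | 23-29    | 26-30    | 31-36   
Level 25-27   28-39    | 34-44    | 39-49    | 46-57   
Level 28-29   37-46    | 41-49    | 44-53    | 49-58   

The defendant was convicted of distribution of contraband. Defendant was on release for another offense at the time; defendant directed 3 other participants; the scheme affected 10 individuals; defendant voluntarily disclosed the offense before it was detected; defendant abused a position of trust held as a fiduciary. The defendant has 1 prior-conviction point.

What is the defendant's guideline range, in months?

Base offense level for distribution of contraband: 11.
A2 applies: 11 + 2 = 13.
A3 applies: 13 − 1 = 12.
A4 applies (level before this adjustment is 12 < 18, so +2): 12 + 2 = 14.
A5 applies (level before this adjustment is 14 < 17, so +2): 14 + 2 = 16.
A6 applies: 16 + 2 = 18.
Final offense level: 18.
Criminal history: 1 prior point → Category I (0-4).
Level 18 falls in the 13-20 band.
Grid: Level 13-20 × Category I = 10-17 months.

10-17 months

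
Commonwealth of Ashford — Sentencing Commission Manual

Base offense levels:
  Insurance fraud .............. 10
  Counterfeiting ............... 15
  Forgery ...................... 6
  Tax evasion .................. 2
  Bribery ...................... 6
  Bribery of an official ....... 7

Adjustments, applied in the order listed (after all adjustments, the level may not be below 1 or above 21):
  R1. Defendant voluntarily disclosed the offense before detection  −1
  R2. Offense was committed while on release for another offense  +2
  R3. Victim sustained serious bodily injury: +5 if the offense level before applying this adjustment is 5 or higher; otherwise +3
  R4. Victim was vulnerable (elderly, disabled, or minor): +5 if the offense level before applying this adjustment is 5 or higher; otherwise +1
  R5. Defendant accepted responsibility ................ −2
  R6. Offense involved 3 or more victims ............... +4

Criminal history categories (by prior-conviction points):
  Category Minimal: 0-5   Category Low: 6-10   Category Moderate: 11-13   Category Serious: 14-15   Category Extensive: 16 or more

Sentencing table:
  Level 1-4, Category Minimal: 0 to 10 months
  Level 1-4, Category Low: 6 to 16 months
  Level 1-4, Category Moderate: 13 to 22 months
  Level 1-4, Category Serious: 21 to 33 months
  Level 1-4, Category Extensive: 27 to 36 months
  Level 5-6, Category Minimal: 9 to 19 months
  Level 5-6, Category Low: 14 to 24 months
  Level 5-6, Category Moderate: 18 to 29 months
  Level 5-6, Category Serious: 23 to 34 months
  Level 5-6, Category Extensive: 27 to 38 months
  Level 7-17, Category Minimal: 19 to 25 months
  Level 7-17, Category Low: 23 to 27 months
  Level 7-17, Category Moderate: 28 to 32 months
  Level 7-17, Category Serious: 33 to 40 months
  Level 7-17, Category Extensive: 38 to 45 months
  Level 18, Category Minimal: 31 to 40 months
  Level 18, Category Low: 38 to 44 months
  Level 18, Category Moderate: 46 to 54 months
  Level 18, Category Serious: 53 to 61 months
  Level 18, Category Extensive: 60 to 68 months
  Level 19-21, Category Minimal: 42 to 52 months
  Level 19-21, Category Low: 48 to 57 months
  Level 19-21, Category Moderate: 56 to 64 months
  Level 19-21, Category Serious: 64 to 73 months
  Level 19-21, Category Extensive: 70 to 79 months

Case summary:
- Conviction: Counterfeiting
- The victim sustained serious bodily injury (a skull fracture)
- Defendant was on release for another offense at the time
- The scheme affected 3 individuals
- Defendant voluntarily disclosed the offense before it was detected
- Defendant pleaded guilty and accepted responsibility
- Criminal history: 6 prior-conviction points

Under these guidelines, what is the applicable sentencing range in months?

Base offense level for counterfeiting: 15.
R1 applies: 15 − 1 = 14.
R2 applies: 14 + 2 = 16.
R3 applies (level before this adjustment is 16 ≥ 5, so +5): 16 + 5 = 21.
R5 applies: 21 − 2 = 19.
R6 applies: 19 + 4 = 23.
Level 23 exceeds the maximum of 21; capped at 21.
Final offense level: 21.
Criminal history: 6 prior points → Category Low (6-10).
Level 21 falls in the 19-21 band.
Grid: Level 19-21 × Category Low = 48-57 months.

48-57 months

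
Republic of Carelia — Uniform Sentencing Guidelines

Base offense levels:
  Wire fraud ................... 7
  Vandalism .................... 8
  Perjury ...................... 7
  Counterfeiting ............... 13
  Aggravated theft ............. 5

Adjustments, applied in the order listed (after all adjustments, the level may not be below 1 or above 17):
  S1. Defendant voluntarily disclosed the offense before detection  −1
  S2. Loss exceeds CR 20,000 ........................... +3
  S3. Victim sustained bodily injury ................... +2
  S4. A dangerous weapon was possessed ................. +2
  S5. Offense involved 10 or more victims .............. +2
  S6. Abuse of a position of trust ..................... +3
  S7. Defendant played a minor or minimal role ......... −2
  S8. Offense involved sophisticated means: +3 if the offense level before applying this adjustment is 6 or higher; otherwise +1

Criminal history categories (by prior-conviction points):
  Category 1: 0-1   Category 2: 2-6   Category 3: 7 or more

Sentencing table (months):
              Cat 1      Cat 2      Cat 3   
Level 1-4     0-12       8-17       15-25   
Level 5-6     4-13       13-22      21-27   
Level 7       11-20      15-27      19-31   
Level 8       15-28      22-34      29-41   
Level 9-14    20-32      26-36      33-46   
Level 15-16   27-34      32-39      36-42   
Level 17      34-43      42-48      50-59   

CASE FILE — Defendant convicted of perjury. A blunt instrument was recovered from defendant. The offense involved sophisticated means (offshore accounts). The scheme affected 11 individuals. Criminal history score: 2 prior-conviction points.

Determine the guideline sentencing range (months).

Base offense level for perjury: 7.
S4 applies: 7 + 2 = 9.
S5 applies: 9 + 2 = 11.
S7 does not apply.
S8 applies (level before this adjustment is 11 ≥ 6, so +3): 11 + 3 = 14.
Final offense level: 14.
Criminal history: 2 prior points → Category 2 (2-6).
Level 14 falls in the 9-14 band.
Grid: Level 9-14 × Category 2 = 26-36 months.

26-36 months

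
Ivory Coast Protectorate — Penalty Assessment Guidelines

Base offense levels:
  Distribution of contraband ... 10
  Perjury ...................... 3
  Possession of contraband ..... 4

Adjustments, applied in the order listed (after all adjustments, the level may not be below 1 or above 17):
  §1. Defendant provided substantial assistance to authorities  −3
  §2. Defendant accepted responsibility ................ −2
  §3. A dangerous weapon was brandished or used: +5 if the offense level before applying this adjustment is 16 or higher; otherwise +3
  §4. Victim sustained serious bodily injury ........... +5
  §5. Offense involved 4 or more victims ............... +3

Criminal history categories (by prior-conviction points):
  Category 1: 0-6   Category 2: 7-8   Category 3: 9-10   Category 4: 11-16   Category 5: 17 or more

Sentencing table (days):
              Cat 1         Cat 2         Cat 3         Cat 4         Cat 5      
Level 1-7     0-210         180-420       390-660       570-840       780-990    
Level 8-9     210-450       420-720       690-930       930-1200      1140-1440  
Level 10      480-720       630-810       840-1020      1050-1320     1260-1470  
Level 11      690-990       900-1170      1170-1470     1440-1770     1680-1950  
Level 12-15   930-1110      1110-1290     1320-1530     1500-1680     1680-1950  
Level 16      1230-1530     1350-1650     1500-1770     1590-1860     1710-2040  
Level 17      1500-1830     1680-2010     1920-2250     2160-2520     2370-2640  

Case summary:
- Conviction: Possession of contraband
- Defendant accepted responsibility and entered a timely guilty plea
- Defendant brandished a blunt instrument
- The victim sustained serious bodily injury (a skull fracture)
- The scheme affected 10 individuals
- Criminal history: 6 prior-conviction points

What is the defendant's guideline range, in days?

930-1110 days

Base offense level for possession of contraband: 4.
§1 does not apply.
§2 applies: 4 − 2 = 2.
§3 applies (level before this adjustment is 2 < 16, so +3): 2 + 3 = 5.
§4 applies: 5 + 5 = 10.
§5 applies: 10 + 3 = 13.
Final offense level: 13.
Criminal history: 6 prior points → Category 1 (0-6).
Level 13 falls in the 12-15 band.
Grid: Level 12-15 × Category 1 = 930-1110 days.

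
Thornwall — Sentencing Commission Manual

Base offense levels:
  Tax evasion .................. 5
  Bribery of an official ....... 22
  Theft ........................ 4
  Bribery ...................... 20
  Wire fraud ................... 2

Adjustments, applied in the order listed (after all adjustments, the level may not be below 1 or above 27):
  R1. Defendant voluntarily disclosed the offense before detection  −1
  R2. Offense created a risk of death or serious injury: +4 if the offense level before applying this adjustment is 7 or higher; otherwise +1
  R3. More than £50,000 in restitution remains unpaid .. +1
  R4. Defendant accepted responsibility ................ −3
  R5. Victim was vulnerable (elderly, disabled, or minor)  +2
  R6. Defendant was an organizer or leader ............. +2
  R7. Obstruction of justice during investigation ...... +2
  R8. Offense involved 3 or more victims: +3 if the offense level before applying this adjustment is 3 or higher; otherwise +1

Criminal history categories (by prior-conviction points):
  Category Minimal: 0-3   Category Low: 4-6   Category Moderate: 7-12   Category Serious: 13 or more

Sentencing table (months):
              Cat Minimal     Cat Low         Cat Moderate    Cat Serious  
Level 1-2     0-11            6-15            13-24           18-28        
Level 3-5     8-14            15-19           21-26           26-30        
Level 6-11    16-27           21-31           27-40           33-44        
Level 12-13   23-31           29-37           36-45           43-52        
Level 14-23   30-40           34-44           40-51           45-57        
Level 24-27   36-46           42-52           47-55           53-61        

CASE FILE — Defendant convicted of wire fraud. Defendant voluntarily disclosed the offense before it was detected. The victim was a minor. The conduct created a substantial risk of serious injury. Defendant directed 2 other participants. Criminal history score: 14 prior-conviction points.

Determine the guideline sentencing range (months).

Base offense level for wire fraud: 2.
R1 applies: 2 − 1 = 1.
R2 applies (level before this adjustment is 1 < 7, so +1): 1 + 1 = 2.
R4 does not apply.
R5 applies: 2 + 2 = 4.
R6 applies: 4 + 2 = 6.
Final offense level: 6.
Criminal history: 14 prior points → Category Serious (13+).
Level 6 falls in the 6-11 band.
Grid: Level 6-11 × Category Serious = 33-44 months.

33-44 months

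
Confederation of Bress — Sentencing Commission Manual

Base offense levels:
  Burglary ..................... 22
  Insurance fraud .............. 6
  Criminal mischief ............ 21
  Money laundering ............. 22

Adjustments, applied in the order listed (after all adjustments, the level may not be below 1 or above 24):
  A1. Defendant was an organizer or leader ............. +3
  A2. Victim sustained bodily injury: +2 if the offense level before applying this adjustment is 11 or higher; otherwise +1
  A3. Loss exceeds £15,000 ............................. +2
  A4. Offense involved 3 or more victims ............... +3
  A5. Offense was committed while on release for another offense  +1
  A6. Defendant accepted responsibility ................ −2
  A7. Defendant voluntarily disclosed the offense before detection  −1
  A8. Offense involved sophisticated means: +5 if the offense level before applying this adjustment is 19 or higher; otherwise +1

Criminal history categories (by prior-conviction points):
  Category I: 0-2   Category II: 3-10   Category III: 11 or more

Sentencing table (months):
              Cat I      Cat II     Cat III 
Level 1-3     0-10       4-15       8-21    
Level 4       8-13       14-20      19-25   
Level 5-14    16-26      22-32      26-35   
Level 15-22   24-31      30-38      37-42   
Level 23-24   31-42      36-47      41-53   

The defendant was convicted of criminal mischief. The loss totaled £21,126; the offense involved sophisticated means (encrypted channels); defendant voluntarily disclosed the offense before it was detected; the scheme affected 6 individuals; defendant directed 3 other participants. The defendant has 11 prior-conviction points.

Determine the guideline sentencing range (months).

Base offense level for criminal mischief: 21.
A1 applies: 21 + 3 = 24.
A3 applies: 24 + 2 = 26.
A4 applies: 26 + 3 = 29.
A7 applies: 29 − 1 = 28.
A8 applies (level before this adjustment is 28 ≥ 19, so +5): 28 + 5 = 33.
Level 33 exceeds the maximum of 24; capped at 24.
Final offense level: 24.
Criminal history: 11 prior points → Category III (11+).
Level 24 falls in the 23-24 band.
Grid: Level 23-24 × Category III = 41-53 months.

41-53 months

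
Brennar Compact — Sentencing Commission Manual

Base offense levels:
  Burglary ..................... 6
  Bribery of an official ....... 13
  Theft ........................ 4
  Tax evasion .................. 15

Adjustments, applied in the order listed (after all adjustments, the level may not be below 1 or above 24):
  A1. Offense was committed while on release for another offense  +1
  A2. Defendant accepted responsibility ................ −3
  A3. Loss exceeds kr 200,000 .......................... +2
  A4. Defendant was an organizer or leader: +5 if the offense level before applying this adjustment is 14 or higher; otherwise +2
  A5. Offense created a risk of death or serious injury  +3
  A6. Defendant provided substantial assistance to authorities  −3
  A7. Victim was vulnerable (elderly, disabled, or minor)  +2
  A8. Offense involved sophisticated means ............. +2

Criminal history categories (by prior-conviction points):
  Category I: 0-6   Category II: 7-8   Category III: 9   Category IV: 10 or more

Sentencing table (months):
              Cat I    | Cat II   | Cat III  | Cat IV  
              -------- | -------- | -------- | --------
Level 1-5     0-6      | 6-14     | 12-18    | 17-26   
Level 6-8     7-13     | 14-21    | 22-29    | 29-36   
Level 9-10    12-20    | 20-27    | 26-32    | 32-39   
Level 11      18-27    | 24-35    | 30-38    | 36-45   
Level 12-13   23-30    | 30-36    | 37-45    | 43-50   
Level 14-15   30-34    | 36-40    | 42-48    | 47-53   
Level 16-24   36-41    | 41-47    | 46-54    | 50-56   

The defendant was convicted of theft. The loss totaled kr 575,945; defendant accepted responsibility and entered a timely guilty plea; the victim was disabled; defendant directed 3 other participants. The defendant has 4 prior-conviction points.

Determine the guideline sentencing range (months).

7-13 months

Base offense level for theft: 4.
A2 applies: 4 − 3 = 1.
A3 applies: 1 + 2 = 3.
A4 applies (level before this adjustment is 3 < 14, so +2): 3 + 2 = 5.
A6 does not apply.
A7 applies: 5 + 2 = 7.
Final offense level: 7.
Criminal history: 4 prior points → Category I (0-6).
Level 7 falls in the 6-8 band.
Grid: Level 6-8 × Category I = 7-13 months.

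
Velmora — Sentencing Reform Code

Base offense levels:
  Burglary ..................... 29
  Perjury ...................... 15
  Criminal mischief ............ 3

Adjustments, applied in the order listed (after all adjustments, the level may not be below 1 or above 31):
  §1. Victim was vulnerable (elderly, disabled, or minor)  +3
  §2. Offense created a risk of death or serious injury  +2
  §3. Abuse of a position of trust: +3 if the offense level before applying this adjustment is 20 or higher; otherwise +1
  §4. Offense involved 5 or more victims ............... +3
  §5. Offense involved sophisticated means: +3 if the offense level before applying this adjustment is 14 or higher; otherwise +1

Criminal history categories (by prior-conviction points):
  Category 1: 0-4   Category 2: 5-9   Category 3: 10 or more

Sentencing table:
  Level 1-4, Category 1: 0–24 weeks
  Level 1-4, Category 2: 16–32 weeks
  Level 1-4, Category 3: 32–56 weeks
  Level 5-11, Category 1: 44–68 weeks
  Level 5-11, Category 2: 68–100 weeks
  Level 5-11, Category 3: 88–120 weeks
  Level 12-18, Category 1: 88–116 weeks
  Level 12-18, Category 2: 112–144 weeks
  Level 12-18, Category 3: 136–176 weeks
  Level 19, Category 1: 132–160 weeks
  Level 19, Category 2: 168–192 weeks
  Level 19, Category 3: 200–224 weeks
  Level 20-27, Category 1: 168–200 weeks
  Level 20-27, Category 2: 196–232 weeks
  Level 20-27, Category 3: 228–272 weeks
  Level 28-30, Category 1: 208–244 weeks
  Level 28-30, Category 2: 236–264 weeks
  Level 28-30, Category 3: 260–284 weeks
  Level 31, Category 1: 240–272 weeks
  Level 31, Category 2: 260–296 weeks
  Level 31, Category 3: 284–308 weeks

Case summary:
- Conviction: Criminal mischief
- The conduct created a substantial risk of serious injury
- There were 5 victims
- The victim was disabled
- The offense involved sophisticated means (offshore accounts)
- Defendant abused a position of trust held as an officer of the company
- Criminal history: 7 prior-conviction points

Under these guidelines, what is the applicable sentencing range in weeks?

112-144 weeks

Base offense level for criminal mischief: 3.
§1 applies: 3 + 3 = 6.
§2 applies: 6 + 2 = 8.
§3 applies (level before this adjustment is 8 < 20, so +1): 8 + 1 = 9.
§4 applies: 9 + 3 = 12.
§5 applies (level before this adjustment is 12 < 14, so +1): 12 + 1 = 13.
Final offense level: 13.
Criminal history: 7 prior points → Category 2 (5-9).
Level 13 falls in the 12-18 band.
Grid: Level 12-18 × Category 2 = 112-144 weeks.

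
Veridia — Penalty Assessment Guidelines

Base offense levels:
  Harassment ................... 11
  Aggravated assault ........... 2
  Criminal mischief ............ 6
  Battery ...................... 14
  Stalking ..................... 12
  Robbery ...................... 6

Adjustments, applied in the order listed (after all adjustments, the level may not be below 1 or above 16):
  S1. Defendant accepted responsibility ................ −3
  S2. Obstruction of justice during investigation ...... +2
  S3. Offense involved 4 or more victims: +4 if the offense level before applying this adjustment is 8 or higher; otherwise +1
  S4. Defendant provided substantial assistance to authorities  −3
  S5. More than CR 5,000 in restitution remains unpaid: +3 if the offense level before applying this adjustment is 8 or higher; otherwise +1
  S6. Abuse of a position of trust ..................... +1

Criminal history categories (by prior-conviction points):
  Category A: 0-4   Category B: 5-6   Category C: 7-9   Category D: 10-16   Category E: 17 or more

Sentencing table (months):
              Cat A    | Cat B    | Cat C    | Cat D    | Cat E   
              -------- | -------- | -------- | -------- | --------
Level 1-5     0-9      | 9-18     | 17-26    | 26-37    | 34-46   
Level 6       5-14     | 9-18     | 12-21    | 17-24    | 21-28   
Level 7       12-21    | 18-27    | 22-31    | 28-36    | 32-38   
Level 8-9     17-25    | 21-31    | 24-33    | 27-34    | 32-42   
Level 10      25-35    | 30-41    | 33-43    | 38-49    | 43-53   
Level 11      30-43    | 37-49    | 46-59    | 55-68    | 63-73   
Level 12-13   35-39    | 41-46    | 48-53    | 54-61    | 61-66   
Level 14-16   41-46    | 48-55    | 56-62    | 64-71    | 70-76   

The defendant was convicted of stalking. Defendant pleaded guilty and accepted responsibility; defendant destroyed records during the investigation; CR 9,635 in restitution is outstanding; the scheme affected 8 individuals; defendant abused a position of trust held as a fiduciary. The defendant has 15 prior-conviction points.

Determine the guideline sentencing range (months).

64-71 months

Base offense level for stalking: 12.
S1 applies: 12 − 3 = 9.
S2 applies: 9 + 2 = 11.
S3 applies (level before this adjustment is 11 ≥ 8, so +4): 11 + 4 = 15.
S4 does not apply.
S5 applies (level before this adjustment is 15 ≥ 8, so +3): 15 + 3 = 18.
S6 applies: 18 + 1 = 19.
Level 19 exceeds the maximum of 16; capped at 16.
Final offense level: 16.
Criminal history: 15 prior points → Category D (10-16).
Level 16 falls in the 14-16 band.
Grid: Level 14-16 × Category D = 64-71 months.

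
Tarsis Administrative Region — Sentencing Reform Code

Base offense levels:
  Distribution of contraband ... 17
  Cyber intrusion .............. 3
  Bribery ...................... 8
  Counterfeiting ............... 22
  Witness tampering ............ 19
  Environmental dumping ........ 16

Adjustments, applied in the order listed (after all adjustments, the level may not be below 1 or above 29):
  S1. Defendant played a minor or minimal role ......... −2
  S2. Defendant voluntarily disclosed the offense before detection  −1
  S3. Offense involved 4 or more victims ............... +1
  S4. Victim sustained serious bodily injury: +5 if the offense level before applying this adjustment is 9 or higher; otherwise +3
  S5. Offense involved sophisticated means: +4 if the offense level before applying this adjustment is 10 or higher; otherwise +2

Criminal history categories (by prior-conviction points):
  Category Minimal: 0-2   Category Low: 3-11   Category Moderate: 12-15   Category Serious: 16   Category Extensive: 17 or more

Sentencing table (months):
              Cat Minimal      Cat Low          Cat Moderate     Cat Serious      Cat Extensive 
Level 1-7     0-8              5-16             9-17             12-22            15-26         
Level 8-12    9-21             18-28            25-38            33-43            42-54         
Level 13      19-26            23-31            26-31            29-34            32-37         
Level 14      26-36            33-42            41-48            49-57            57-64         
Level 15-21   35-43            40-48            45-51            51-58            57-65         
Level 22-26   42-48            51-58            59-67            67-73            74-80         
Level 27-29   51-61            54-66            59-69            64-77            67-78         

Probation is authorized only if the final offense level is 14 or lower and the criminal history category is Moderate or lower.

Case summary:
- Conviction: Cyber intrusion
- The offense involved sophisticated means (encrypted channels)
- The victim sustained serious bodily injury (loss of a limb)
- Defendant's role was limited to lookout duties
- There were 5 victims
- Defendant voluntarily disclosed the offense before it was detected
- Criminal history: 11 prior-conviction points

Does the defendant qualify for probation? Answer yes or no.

Yes

Base offense level for cyber intrusion: 3.
S1 applies: 3 − 2 = 1.
S2 applies: 1 − 1 = 0.
S3 applies: 0 + 1 = 1.
S4 applies (level before this adjustment is 1 < 9, so +3): 1 + 3 = 4.
S5 applies (level before this adjustment is 4 < 10, so +2): 4 + 2 = 6.
Final offense level: 6.
Criminal history: 11 prior points → Category Low (3-11).
Level 6 falls in the 1-7 band.
Grid: Level 1-7 × Category Low = 5-16 months.
Probation check: level 6 ≤ 14 and category Low ≤ Moderate → eligible.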